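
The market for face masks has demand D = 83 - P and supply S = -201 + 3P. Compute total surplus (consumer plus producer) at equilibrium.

Equilibrium: 83 - P = -201 + 3P gives P* = 71, Q* = 12.
Demand choke price: P = 83; supply starts at P = 67.
CS = ½(83 − 71)(12) = 72; PS = ½(71 − 67)(12) = 24.

Total surplus = 96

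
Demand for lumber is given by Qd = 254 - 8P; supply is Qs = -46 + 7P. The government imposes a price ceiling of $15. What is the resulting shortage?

Equilibrium price would be P* = 20, so the ceiling at 15 binds.
At P = 15: Qd = 254 − 8(15) = 134, Qs = -46 + 7(15) = 59.
Shortage = 134 − 59 = 75.

Shortage = 75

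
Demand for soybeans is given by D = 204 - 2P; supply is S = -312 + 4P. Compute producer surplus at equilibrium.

Equilibrium: 204 - 2P = -312 + 4P gives P* = 86, Q* = 32.
Supply starts at P = 78 (where S = 0).
PS = ½(86 − 78)(32) = 128.

Producer surplus = 128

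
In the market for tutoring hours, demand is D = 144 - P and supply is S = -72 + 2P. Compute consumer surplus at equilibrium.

Equilibrium: 144 - P = -72 + 2P gives P* = 72, Q* = 72.
Demand choke price (D = 0): P = 144.
CS = ½(144 − 72)(72) = 2592.

Consumer surplus = 2592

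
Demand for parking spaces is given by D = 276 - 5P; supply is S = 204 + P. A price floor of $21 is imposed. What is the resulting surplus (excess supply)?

Equilibrium price would be P* = 12, so the floor at 21 binds.
At P = 21: D = 171, S = 225.
Surplus = 225 − 171 = 54.

Surplus = 54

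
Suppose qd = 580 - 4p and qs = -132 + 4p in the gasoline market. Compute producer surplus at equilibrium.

Producer surplus = 6272

Equilibrium: 580 - 4p = -132 + 4p gives p* = 89, q* = 224.
Supply starts at p = 33 (where qs = 0).
PS = ½(89 − 33)(224) = 6272.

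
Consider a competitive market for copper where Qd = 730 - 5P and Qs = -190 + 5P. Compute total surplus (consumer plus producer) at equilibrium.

Total surplus = 14580

Equilibrium: 730 - 5P = -190 + 5P gives P* = 92, Q* = 270.
Demand choke price: P = 146; supply starts at P = 38.
CS = ½(146 − 92)(270) = 7290; PS = ½(92 − 38)(270) = 7290.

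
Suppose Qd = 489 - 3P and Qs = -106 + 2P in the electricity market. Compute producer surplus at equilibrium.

Equilibrium: 489 - 3P = -106 + 2P gives P* = 119, Q* = 132.
Supply starts at P = 53 (where Qs = 0).
PS = ½(119 − 53)(132) = 4356.

Producer surplus = 4356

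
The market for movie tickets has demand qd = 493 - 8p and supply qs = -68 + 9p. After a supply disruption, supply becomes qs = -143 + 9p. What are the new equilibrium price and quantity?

p' = 636/17, q' = 3293/17

Original equilibrium: p* = 33, q* = 229.
New equilibrium: 493 - 8p = -143 + 9p, so 636 = 17p and p' = 636/17; q' = 493 − 8(636/17) = 3293/17.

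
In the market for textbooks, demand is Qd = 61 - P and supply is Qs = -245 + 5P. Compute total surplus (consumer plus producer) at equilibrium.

Total surplus = 60

Equilibrium: 61 - P = -245 + 5P gives P* = 51, Q* = 10.
Demand choke price: P = 61; supply starts at P = 49.
CS = ½(61 − 51)(10) = 50; PS = ½(51 − 49)(10) = 10.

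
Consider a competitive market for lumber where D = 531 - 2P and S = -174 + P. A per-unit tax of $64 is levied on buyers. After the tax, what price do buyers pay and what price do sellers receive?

Buyers pay 769/3, sellers receive 577/3

Pre-tax equilibrium: P* = 235, Q* = 61.
Tax on buyers shifts demand to D = 531 − 2(P + 64) = 403 - 2P.
403 - 2P = -174 + P gives seller price Ps = 577/3; buyers pay Pb = 577/3 + 64 = 769/3.
New quantity: Q = 531 − 2(769/3) = 55/3.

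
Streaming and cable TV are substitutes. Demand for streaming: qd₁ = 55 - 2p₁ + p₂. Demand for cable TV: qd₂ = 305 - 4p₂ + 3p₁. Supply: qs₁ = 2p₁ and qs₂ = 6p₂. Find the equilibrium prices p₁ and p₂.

Market 1: 55 - 2p₁ + p₂ = 2p₁ → 4p₁ - p₂ = 55.
Market 2: 10p₂ - 3p₁ = 305.
Eliminating p₂: 10×(1) + 1×(2) gives 37p₁ = 855, so p₁ = 855/37.
Back-substitute into (2): p₂ = (305 + 3×855/37) / 10 = 1385/37.

p₁ = 855/37, p₂ = 1385/37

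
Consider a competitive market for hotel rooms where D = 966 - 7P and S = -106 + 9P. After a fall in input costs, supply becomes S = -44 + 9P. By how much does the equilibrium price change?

ΔP = -3.875

Original equilibrium: P* = 67, Q* = 497.
New equilibrium: 966 - 7P = -44 + 9P, so 1010 = 16P and P' = 63.125; Q' = 966 − 7(63.125) = 524.125.
Change in price: 63.125 − 67 = -3.875.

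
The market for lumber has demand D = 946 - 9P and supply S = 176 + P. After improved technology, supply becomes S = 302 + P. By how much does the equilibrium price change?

ΔP = -12.6

Original equilibrium: P* = 77, Q* = 253.
New equilibrium: 946 - 9P = 302 + P, so 644 = 10P and P' = 64.4; Q' = 946 − 9(64.4) = 366.4.
Change in price: 64.4 − 77 = -12.6.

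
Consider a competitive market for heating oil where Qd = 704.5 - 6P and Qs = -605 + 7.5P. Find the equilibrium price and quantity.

P* = 97, Q* = 122.5

Set Qd = Qs: 704.5 - 6P = -605 + 7.5P.
1309.5 = 13.5P, so P* = 97.
Q* = 704.5 − 6(97) = 122.5.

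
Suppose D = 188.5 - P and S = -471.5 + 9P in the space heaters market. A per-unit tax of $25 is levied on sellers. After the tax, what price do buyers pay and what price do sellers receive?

Buyers pay $88.5, sellers receive $63.5

Pre-tax equilibrium: P* = 66, Q* = 122.5.
Tax on sellers shifts supply to S = -471.5 + 9(P − 25) = -696.5 + 9P.
188.5 - P = -696.5 + 9P gives buyer price Pb = 88.5; sellers receive Ps = 88.5 − 25 = 63.5.
New quantity: Q = 188.5 − 1(88.5) = 100.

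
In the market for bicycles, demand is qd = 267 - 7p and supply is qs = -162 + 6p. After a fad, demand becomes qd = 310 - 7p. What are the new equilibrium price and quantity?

p' = 472/13, q' = 726/13

Original equilibrium: p* = 33, q* = 36.
New equilibrium: 310 - 7p = -162 + 6p, so 472 = 13p and p' = 472/13; q' = 310 − 7(472/13) = 726/13.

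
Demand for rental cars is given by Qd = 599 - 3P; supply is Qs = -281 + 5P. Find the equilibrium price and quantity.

Set Qd = Qs: 599 - 3P = -281 + 5P.
880 = 8P, so P* = 110.
Q* = 599 − 3(110) = 269.

P* = 110, Q* = 269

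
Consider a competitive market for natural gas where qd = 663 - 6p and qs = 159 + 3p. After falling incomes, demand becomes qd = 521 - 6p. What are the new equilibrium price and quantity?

Original equilibrium: p* = 56, q* = 327.
New equilibrium: 521 - 6p = 159 + 3p, so 362 = 9p and p' = 362/9; q' = 521 − 6(362/9) = 839/3.

p' = 362/9, q' = 839/3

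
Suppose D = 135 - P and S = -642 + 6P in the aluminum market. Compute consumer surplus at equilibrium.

Equilibrium: 135 - P = -642 + 6P gives P* = 111, Q* = 24.
Demand choke price (D = 0): P = 135.
CS = ½(135 − 111)(24) = 288.

Consumer surplus = 288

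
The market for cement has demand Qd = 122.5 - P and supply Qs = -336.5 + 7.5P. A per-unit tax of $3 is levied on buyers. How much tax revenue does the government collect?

Pre-tax equilibrium: P* = 54, Q* = 68.5.
Tax on buyers shifts demand to Qd = 122.5 − 1(P + 3) = 119.5 - P.
119.5 - P = -336.5 + 7.5P gives seller price Ps = 912/17; buyers pay Pb = 912/17 + 3 = 963/17.
New quantity: Q = 122.5 − 1(963/17) = 2239/34.
Revenue = 3 × 2239/34 = 6717/34.

Tax revenue = 6717/34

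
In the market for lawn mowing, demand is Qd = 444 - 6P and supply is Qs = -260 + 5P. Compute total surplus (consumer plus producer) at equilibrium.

Equilibrium: 444 - 6P = -260 + 5P gives P* = 64, Q* = 60.
Demand choke price: P = 74; supply starts at P = 52.
CS = ½(74 − 64)(60) = 300; PS = ½(64 − 52)(60) = 360.

Total surplus = 660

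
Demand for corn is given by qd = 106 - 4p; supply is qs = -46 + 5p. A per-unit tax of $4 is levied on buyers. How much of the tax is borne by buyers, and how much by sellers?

Pre-tax equilibrium: p* = 152/9, q* = 346/9.
Tax on buyers shifts demand to qd = 106 − 4(p + 4) = 90 - 4p.
90 - 4p = -46 + 5p gives seller price ps = 136/9; buyers pay pb = 136/9 + 4 = 172/9.
New quantity: q = 106 − 4(172/9) = 266/9.
Buyer burden = 172/9 − 152/9 = 20/9; seller burden = 152/9 − 136/9 = 16/9.

Buyers bear 20/9, sellers bear 16/9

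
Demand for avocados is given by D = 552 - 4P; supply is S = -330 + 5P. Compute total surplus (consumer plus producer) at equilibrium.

Total surplus = 5760

Equilibrium: 552 - 4P = -330 + 5P gives P* = 98, Q* = 160.
Demand choke price: P = 138; supply starts at P = 66.
CS = ½(138 − 98)(160) = 3200; PS = ½(98 − 66)(160) = 2560.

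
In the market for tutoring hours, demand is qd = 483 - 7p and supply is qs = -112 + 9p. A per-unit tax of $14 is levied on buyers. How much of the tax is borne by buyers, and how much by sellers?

Pre-tax equilibrium: p* = 37.1875, q* = 222.6875.
Tax on buyers shifts demand to qd = 483 − 7(p + 14) = 385 - 7p.
385 - 7p = -112 + 9p gives seller price ps = 31.0625; buyers pay pb = 31.0625 + 14 = 45.0625.
New quantity: q = 483 − 7(45.0625) = 167.5625.
Buyer burden = 45.0625 − 37.1875 = 7.875; seller burden = 37.1875 − 31.0625 = 6.125.

Buyers bear $7.875, sellers bear $6.125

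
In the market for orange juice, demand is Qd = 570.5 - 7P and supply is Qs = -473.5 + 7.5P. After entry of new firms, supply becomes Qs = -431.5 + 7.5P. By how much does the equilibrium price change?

ΔP = -84/29

Original equilibrium: P* = 72, Q* = 66.5.
New equilibrium: 570.5 - 7P = -431.5 + 7.5P, so 1002 = 14.5P and P' = 2004/29; Q' = 570.5 − 7(2004/29) = 5033/58.
Change in price: 2004/29 − 72 = -84/29.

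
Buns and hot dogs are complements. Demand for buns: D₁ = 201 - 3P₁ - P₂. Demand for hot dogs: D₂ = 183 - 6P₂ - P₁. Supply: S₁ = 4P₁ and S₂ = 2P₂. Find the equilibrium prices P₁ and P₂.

P₁ = 285/11, P₂ = 216/11

Market 1: 201 - 3P₁ - P₂ = 4P₁ → 7P₁ + P₂ = 201.
Market 2: 8P₂ + P₁ = 183.
Eliminating P₂: 8×(1) − 1×(2) gives 55P₁ = 1425, so P₁ = 285/11.
Back-substitute into (2): P₂ = (183 − 1×285/11) / 8 = 216/11.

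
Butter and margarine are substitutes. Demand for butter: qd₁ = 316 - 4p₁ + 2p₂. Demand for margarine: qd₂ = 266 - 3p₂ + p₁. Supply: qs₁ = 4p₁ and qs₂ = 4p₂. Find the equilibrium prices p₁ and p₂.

Market 1: 316 - 4p₁ + 2p₂ = 4p₁ → 8p₁ - 2p₂ = 316.
Market 2: 7p₂ - p₁ = 266.
Eliminating p₂: 7×(1) + 2×(2) gives 54p₁ = 2744, so p₁ = 1372/27.
Back-substitute into (2): p₂ = (266 + 1×1372/27) / 7 = 1222/27.

p₁ = 1372/27, p₂ = 1222/27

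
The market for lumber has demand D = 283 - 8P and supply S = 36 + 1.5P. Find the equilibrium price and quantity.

P* = 26, Q* = 75

Set D = S: 283 - 8P = 36 + 1.5P.
247 = 9.5P, so P* = 26.
Q* = 283 − 8(26) = 75.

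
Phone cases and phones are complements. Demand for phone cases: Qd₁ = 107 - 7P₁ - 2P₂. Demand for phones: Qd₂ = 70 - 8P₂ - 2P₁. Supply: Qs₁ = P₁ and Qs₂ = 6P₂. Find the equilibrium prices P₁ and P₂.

Market 1: 107 - 7P₁ - 2P₂ = P₁ → 8P₁ + 2P₂ = 107.
Market 2: 14P₂ + 2P₁ = 70.
Eliminating P₂: 14×(1) − 2×(2) gives 108P₁ = 1358, so P₁ = 679/54.
Back-substitute into (2): P₂ = (70 − 2×679/54) / 14 = 173/54.

P₁ = 679/54, P₂ = 173/54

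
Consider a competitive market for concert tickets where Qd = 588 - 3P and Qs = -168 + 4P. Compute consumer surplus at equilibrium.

Consumer surplus = 11616

Equilibrium: 588 - 3P = -168 + 4P gives P* = 108, Q* = 264.
Demand choke price (Qd = 0): P = 196.
CS = ½(196 − 108)(264) = 11616.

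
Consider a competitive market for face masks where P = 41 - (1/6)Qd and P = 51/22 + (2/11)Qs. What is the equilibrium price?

Set the two price expressions equal: 41 - (1/6)Q = 51/22 + (2/11)Q.
851/22 = (23/66)Q, so Q* = 111.
P* = 41 − (1/6)(111) = 22.5.

P* = 22.5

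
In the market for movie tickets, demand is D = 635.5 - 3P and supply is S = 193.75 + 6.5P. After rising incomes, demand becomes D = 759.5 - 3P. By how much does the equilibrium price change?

Original equilibrium: P* = 46.5, Q* = 496.
New equilibrium: 759.5 - 3P = 193.75 + 6.5P, so 565.75 = 9.5P and P' = 2263/38; Q' = 759.5 − 3(2263/38) = 11036/19.
Change in price: 2263/38 − 46.5 = 248/19.

ΔP = 248/19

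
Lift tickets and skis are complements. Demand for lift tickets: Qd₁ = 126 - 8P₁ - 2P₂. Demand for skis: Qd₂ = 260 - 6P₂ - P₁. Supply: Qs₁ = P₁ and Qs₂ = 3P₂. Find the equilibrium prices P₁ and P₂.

P₁ = 614/79, P₂ = 2214/79

Market 1: 126 - 8P₁ - 2P₂ = P₁ → 9P₁ + 2P₂ = 126.
Market 2: 9P₂ + P₁ = 260.
Eliminating P₂: 9×(1) − 2×(2) gives 79P₁ = 614, so P₁ = 614/79.
Back-substitute into (2): P₂ = (260 − 1×614/79) / 9 = 2214/79.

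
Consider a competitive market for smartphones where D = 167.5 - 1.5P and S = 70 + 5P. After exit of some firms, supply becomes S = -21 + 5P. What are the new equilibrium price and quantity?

Original equilibrium: P* = 15, Q* = 145.
New equilibrium: 167.5 - 1.5P = -21 + 5P, so 188.5 = 6.5P and P' = 29; Q' = 167.5 − 1.5(29) = 124.

P' = 29, Q' = 124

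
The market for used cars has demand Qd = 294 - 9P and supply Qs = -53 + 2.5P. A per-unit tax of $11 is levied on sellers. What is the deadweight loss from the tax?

Deadweight loss = 5445/46

Pre-tax equilibrium: P* = 694/23, Q* = 516/23.
Tax on sellers shifts supply to Qs = -53 + 2.5(P − 11) = -80.5 + 2.5P.
294 - 9P = -80.5 + 2.5P gives buyer price Pb = 749/23; sellers receive Ps = 749/23 − 11 = 496/23.
New quantity: Q = 294 − 9(749/23) = 21/23.
DWL = ½ × 11 × (516/23 − 21/23) = 5445/46.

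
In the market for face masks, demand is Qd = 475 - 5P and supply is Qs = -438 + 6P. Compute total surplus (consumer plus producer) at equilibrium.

Equilibrium: 475 - 5P = -438 + 6P gives P* = 83, Q* = 60.
Demand choke price: P = 95; supply starts at P = 73.
CS = ½(95 − 83)(60) = 360; PS = ½(83 − 73)(60) = 300.

Total surplus = 660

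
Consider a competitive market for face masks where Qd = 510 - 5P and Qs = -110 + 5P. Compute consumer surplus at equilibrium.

Equilibrium: 510 - 5P = -110 + 5P gives P* = 62, Q* = 200.
Demand choke price (Qd = 0): P = 102.
CS = ½(102 − 62)(200) = 4000.

Consumer surplus = 4000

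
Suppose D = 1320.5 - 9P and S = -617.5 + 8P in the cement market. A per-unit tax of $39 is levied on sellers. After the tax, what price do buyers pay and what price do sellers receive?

Pre-tax equilibrium: P* = 114, Q* = 294.5.
Tax on sellers shifts supply to S = -617.5 + 8(P − 39) = -929.5 + 8P.
1320.5 - 9P = -929.5 + 8P gives buyer price Pb = 2250/17; sellers receive Ps = 2250/17 − 39 = 1587/17.
New quantity: Q = 1320.5 − 9(2250/17) = 4397/34.

Buyers pay 2250/17, sellers receive 1587/17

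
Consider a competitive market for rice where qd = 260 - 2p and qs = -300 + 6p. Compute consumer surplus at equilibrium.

Equilibrium: 260 - 2p = -300 + 6p gives p* = 70, q* = 120.
Demand choke price (qd = 0): p = 130.
CS = ½(130 − 70)(120) = 3600.

Consumer surplus = 3600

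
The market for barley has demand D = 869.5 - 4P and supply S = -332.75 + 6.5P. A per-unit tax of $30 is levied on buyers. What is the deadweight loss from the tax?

Deadweight loss = 7800/7

Pre-tax equilibrium: P* = 114.5, Q* = 411.5.
Tax on buyers shifts demand to D = 869.5 − 4(P + 30) = 749.5 - 4P.
749.5 - 4P = -332.75 + 6.5P gives seller price Ps = 1443/14; buyers pay Pb = 1443/14 + 30 = 1863/14.
New quantity: Q = 869.5 − 4(1863/14) = 4721/14.
DWL = ½ × 30 × (411.5 − 4721/14) = 7800/7.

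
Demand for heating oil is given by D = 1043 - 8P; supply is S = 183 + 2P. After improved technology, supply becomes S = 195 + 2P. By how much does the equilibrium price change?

Original equilibrium: P* = 86, Q* = 355.
New equilibrium: 1043 - 8P = 195 + 2P, so 848 = 10P and P' = 84.8; Q' = 1043 − 8(84.8) = 364.6.
Change in price: 84.8 − 86 = -1.2.

ΔP = -1.2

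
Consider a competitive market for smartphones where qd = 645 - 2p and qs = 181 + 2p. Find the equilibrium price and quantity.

Set qd = qs: 645 - 2p = 181 + 2p.
464 = 4p, so p* = 116.
q* = 645 − 2(116) = 413.

p* = 116, q* = 413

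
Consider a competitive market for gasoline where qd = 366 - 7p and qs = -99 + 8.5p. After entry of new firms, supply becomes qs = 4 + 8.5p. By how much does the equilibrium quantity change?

Δq = 1442/31

Original equilibrium: p* = 30, q* = 156.
New equilibrium: 366 - 7p = 4 + 8.5p, so 362 = 15.5p and p' = 724/31; q' = 366 − 7(724/31) = 6278/31.
Change in quantity: 6278/31 − 156 = 1442/31.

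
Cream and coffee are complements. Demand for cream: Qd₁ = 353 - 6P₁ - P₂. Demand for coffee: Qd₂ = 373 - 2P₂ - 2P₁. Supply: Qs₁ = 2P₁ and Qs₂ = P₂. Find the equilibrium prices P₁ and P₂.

Market 1: 353 - 6P₁ - P₂ = 2P₁ → 8P₁ + P₂ = 353.
Market 2: 3P₂ + 2P₁ = 373.
Eliminating P₂: 3×(1) − 1×(2) gives 22P₁ = 686, so P₁ = 343/11.
Back-substitute into (2): P₂ = (373 − 2×343/11) / 3 = 1139/11.

P₁ = 343/11, P₂ = 1139/11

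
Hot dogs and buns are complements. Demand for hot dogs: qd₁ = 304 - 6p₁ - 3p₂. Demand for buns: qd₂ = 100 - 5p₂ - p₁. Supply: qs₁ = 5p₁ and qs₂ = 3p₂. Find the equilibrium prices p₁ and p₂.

p₁ = 2132/85, p₂ = 796/85

Market 1: 304 - 6p₁ - 3p₂ = 5p₁ → 11p₁ + 3p₂ = 304.
Market 2: 8p₂ + p₁ = 100.
Eliminating p₂: 8×(1) − 3×(2) gives 85p₁ = 2132, so p₁ = 2132/85.
Back-substitute into (2): p₂ = (100 − 1×2132/85) / 8 = 796/85.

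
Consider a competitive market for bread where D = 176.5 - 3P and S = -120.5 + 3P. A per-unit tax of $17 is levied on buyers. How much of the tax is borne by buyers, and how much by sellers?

Pre-tax equilibrium: P* = 49.5, Q* = 28.
Tax on buyers shifts demand to D = 176.5 − 3(P + 17) = 125.5 - 3P.
125.5 - 3P = -120.5 + 3P gives seller price Ps = 41; buyers pay Pb = 41 + 17 = 58.
New quantity: Q = 176.5 − 3(58) = 2.5.
Buyer burden = 58 − 49.5 = 8.5; seller burden = 49.5 − 41 = 8.5.

Buyers bear $8.5, sellers bear $8.5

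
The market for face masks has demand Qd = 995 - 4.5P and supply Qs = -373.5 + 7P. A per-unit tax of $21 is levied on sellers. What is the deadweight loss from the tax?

Deadweight loss = 27783/46

Pre-tax equilibrium: P* = 119, Q* = 459.5.
Tax on sellers shifts supply to Qs = -373.5 + 7(P − 21) = -520.5 + 7P.
995 - 4.5P = -520.5 + 7P gives buyer price Pb = 3031/23; sellers receive Ps = 3031/23 − 21 = 2548/23.
New quantity: Q = 995 − 4.5(3031/23) = 18491/46.
DWL = ½ × 21 × (459.5 − 18491/46) = 27783/46.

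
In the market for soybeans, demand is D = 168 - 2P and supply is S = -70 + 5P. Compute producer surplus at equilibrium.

Equilibrium: 168 - 2P = -70 + 5P gives P* = 34, Q* = 100.
Supply starts at P = 14 (where S = 0).
PS = ½(34 − 14)(100) = 1000.

Producer surplus = 1000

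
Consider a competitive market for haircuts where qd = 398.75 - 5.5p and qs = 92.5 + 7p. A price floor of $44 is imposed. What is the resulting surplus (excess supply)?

Equilibrium price would be p* = 24.5, so the floor at 44 binds.
At p = 44: qd = 156.75, qs = 400.5.
Surplus = 400.5 − 156.75 = 243.75.

Surplus = 243.75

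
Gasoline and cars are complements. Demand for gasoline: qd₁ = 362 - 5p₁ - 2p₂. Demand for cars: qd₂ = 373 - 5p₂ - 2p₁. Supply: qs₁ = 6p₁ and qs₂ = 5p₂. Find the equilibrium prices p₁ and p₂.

Market 1: 362 - 5p₁ - 2p₂ = 6p₁ → 11p₁ + 2p₂ = 362.
Market 2: 10p₂ + 2p₁ = 373.
Eliminating p₂: 10×(1) − 2×(2) gives 106p₁ = 2874, so p₁ = 1437/53.
Back-substitute into (2): p₂ = (373 − 2×1437/53) / 10 = 3379/106.

p₁ = 1437/53, p₂ = 3379/106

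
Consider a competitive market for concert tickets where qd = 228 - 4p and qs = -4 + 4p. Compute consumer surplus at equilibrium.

Equilibrium: 228 - 4p = -4 + 4p gives p* = 29, q* = 112.
Demand choke price (qd = 0): p = 57.
CS = ½(57 − 29)(112) = 1568.

Consumer surplus = 1568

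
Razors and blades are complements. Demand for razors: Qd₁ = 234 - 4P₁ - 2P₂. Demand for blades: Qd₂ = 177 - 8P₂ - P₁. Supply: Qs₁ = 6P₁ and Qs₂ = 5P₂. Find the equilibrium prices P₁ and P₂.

Market 1: 234 - 4P₁ - 2P₂ = 6P₁ → 10P₁ + 2P₂ = 234.
Market 2: 13P₂ + P₁ = 177.
Eliminating P₂: 13×(1) − 2×(2) gives 128P₁ = 2688, so P₁ = 21.
Back-substitute into (2): P₂ = (177 − 1×21) / 13 = 12.

P₁ = 21, P₂ = 12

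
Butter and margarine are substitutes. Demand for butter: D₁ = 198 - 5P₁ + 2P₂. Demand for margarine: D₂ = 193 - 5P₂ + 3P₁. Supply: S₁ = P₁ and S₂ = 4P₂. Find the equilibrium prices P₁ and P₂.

Market 1: 198 - 5P₁ + 2P₂ = P₁ → 6P₁ - 2P₂ = 198.
Market 2: 9P₂ - 3P₁ = 193.
Eliminating P₂: 9×(1) + 2×(2) gives 48P₁ = 2168, so P₁ = 271/6.
Back-substitute into (2): P₂ = (193 + 3×271/6) / 9 = 36.5.

P₁ = 271/6, P₂ = 36.5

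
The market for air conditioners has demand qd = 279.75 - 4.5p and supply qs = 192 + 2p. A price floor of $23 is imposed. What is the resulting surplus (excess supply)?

Surplus = 61.75

Equilibrium price would be p* = 13.5, so the floor at 23 binds.
At p = 23: qd = 176.25, qs = 238.
Surplus = 238 − 176.25 = 61.75.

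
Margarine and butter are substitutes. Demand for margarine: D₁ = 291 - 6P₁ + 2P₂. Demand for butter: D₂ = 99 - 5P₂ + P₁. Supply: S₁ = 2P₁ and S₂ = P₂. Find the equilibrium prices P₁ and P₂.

Market 1: 291 - 6P₁ + 2P₂ = 2P₁ → 8P₁ - 2P₂ = 291.
Market 2: 6P₂ - P₁ = 99.
Eliminating P₂: 6×(1) + 2×(2) gives 46P₁ = 1944, so P₁ = 972/23.
Back-substitute into (2): P₂ = (99 + 1×972/23) / 6 = 1083/46.

P₁ = 972/23, P₂ = 1083/46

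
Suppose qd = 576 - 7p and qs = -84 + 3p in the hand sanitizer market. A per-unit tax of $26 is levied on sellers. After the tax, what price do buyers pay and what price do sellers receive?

Pre-tax equilibrium: p* = 66, q* = 114.
Tax on sellers shifts supply to qs = -84 + 3(p − 26) = -162 + 3p.
576 - 7p = -162 + 3p gives buyer price pb = 73.8; sellers receive ps = 73.8 − 26 = 47.8.
New quantity: q = 576 − 7(73.8) = 59.4.

Buyers pay $73.8, sellers receive $47.8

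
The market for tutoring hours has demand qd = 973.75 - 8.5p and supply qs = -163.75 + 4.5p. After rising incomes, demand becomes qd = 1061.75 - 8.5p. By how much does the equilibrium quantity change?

Original equilibrium: p* = 87.5, q* = 230.
New equilibrium: 1061.75 - 8.5p = -163.75 + 4.5p, so 1225.5 = 13p and p' = 2451/26; q' = 1061.75 − 8.5(2451/26) = 3386/13.
Change in quantity: 3386/13 − 230 = 396/13.

Δq = 396/13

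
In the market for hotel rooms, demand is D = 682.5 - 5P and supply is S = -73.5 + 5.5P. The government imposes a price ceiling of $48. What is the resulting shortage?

Shortage = 252

Equilibrium price would be P* = 72, so the ceiling at 48 binds.
At P = 48: D = 682.5 − 5(48) = 442.5, S = -73.5 + 5.5(48) = 190.5.
Shortage = 442.5 − 190.5 = 252.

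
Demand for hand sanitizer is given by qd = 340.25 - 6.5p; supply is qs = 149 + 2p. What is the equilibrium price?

p* = 22.5

Set qd = qs: 340.25 - 6.5p = 149 + 2p.
191.25 = 8.5p, so p* = 22.5.
q* = 340.25 − 6.5(22.5) = 194.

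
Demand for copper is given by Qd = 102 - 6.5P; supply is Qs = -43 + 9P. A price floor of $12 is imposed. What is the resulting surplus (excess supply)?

Equilibrium price would be P* = 290/31, so the floor at 12 binds.
At P = 12: Qd = 24, Qs = 65.
Surplus = 65 − 24 = 41.

Surplus = 41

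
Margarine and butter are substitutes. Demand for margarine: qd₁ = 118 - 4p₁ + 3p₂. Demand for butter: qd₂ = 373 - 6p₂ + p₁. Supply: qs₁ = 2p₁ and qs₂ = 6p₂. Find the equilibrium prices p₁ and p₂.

Market 1: 118 - 4p₁ + 3p₂ = 2p₁ → 6p₁ - 3p₂ = 118.
Market 2: 12p₂ - p₁ = 373.
Eliminating p₂: 12×(1) + 3×(2) gives 69p₁ = 2535, so p₁ = 845/23.
Back-substitute into (2): p₂ = (373 + 1×845/23) / 12 = 2356/69.

p₁ = 845/23, p₂ = 2356/69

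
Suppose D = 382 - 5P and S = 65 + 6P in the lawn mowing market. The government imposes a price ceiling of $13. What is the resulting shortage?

Equilibrium price would be P* = 317/11, so the ceiling at 13 binds.
At P = 13: D = 382 − 5(13) = 317, S = 65 + 6(13) = 143.
Shortage = 317 − 143 = 174.

Shortage = 174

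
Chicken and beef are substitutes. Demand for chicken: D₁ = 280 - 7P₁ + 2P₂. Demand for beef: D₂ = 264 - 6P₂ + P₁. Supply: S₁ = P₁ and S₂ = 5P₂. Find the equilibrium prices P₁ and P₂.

Market 1: 280 - 7P₁ + 2P₂ = P₁ → 8P₁ - 2P₂ = 280.
Market 2: 11P₂ - P₁ = 264.
Eliminating P₂: 11×(1) + 2×(2) gives 86P₁ = 3608, so P₁ = 1804/43.
Back-substitute into (2): P₂ = (264 + 1×1804/43) / 11 = 1196/43.

P₁ = 1804/43, P₂ = 1196/43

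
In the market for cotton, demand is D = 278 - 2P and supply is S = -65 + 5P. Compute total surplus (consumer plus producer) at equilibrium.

Equilibrium: 278 - 2P = -65 + 5P gives P* = 49, Q* = 180.
Demand choke price: P = 139; supply starts at P = 13.
CS = ½(139 − 49)(180) = 8100; PS = ½(49 − 13)(180) = 3240.

Total surplus = 11340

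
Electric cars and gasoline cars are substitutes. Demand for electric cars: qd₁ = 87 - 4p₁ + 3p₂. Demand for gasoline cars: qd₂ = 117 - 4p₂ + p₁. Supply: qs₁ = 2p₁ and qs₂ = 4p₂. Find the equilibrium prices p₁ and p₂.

Market 1: 87 - 4p₁ + 3p₂ = 2p₁ → 6p₁ - 3p₂ = 87.
Market 2: 8p₂ - p₁ = 117.
Eliminating p₂: 8×(1) + 3×(2) gives 45p₁ = 1047, so p₁ = 349/15.
Back-substitute into (2): p₂ = (117 + 1×349/15) / 8 = 263/15.

p₁ = 349/15, p₂ = 263/15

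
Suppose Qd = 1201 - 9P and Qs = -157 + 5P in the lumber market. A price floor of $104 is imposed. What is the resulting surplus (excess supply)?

Equilibrium price would be P* = 97, so the floor at 104 binds.
At P = 104: Qd = 265, Qs = 363.
Surplus = 363 − 265 = 98.

Surplus = 98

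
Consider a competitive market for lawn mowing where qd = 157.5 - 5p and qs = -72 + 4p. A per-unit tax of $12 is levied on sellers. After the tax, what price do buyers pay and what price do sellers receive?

Pre-tax equilibrium: p* = 25.5, q* = 30.
Tax on sellers shifts supply to qs = -72 + 4(p − 12) = -120 + 4p.
157.5 - 5p = -120 + 4p gives buyer price pb = 185/6; sellers receive ps = 185/6 − 12 = 113/6.
New quantity: q = 157.5 − 5(185/6) = 10/3.

Buyers pay 185/6, sellers receive 113/6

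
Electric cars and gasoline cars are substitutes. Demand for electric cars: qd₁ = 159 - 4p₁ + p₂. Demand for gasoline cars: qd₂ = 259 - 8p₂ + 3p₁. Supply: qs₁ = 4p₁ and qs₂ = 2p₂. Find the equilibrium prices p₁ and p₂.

Market 1: 159 - 4p₁ + p₂ = 4p₁ → 8p₁ - p₂ = 159.
Market 2: 10p₂ - 3p₁ = 259.
Eliminating p₂: 10×(1) + 1×(2) gives 77p₁ = 1849, so p₁ = 1849/77.
Back-substitute into (2): p₂ = (259 + 3×1849/77) / 10 = 2549/77.

p₁ = 1849/77, p₂ = 2549/77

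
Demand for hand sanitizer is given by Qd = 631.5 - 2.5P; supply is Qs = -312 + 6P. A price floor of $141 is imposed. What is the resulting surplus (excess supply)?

Surplus = 255

Equilibrium price would be P* = 111, so the floor at 141 binds.
At P = 141: Qd = 279, Qs = 534.
Surplus = 534 − 279 = 255.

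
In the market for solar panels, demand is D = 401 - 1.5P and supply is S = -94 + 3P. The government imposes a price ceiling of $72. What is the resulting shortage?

Equilibrium price would be P* = 110, so the ceiling at 72 binds.
At P = 72: D = 401 − 1.5(72) = 293, S = -94 + 3(72) = 122.
Shortage = 293 − 122 = 171.

Shortage = 171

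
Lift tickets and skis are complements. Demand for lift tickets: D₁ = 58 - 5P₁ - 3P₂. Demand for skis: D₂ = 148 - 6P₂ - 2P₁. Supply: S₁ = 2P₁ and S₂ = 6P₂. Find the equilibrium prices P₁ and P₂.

P₁ = 42/13, P₂ = 460/39

Market 1: 58 - 5P₁ - 3P₂ = 2P₁ → 7P₁ + 3P₂ = 58.
Market 2: 12P₂ + 2P₁ = 148.
Eliminating P₂: 12×(1) − 3×(2) gives 78P₁ = 252, so P₁ = 42/13.
Back-substitute into (2): P₂ = (148 − 2×42/13) / 12 = 460/39.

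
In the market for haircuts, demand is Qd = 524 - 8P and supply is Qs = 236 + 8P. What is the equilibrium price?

P* = 18

Set Qd = Qs: 524 - 8P = 236 + 8P.
288 = 16P, so P* = 18.
Q* = 524 − 8(18) = 380.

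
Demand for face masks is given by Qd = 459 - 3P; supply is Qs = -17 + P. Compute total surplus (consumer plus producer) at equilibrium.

Equilibrium: 459 - 3P = -17 + P gives P* = 119, Q* = 102.
Demand choke price: P = 153; supply starts at P = 17.
CS = ½(153 − 119)(102) = 1734; PS = ½(119 − 17)(102) = 5202.

Total surplus = 6936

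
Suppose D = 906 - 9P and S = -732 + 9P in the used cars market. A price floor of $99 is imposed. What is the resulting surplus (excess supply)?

Surplus = 144

Equilibrium price would be P* = 91, so the floor at 99 binds.
At P = 99: D = 15, S = 159.
Surplus = 159 − 15 = 144.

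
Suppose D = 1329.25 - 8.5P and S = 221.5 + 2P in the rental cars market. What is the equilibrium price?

Set D = S: 1329.25 - 8.5P = 221.5 + 2P.
1107.75 = 10.5P, so P* = 105.5.
Q* = 1329.25 − 8.5(105.5) = 432.5.

P* = 105.5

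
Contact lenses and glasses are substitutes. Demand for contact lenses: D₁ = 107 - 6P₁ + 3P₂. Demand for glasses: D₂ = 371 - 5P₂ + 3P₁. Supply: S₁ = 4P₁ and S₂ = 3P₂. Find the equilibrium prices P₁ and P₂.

P₁ = 1969/71, P₂ = 4031/71

Market 1: 107 - 6P₁ + 3P₂ = 4P₁ → 10P₁ - 3P₂ = 107.
Market 2: 8P₂ - 3P₁ = 371.
Eliminating P₂: 8×(1) + 3×(2) gives 71P₁ = 1969, so P₁ = 1969/71.
Back-substitute into (2): P₂ = (371 + 3×1969/71) / 8 = 4031/71.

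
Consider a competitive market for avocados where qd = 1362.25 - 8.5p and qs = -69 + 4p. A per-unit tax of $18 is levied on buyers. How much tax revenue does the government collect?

Tax revenue = 6120.72

Pre-tax equilibrium: p* = 114.5, q* = 389.
Tax on buyers shifts demand to qd = 1362.25 − 8.5(p + 18) = 1209.25 - 8.5p.
1209.25 - 8.5p = -69 + 4p gives seller price ps = 102.26; buyers pay pb = 102.26 + 18 = 120.26.
New quantity: q = 1362.25 − 8.5(120.26) = 340.04.
Revenue = 18 × 340.04 = 6120.72.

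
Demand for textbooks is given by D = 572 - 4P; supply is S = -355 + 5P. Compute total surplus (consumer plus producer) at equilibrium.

Total surplus = 5760

Equilibrium: 572 - 4P = -355 + 5P gives P* = 103, Q* = 160.
Demand choke price: P = 143; supply starts at P = 71.
CS = ½(143 − 103)(160) = 3200; PS = ½(103 − 71)(160) = 2560.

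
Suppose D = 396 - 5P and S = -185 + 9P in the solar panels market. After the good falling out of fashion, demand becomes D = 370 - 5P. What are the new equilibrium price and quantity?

Original equilibrium: P* = 41.5, Q* = 188.5.
New equilibrium: 370 - 5P = -185 + 9P, so 555 = 14P and P' = 555/14; Q' = 370 − 5(555/14) = 2405/14.

P' = 555/14, Q' = 2405/14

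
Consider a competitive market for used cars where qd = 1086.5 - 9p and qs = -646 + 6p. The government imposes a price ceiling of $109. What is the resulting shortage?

Shortage = 97.5

Equilibrium price would be p* = 115.5, so the ceiling at 109 binds.
At p = 109: qd = 1086.5 − 9(109) = 105.5, qs = -646 + 6(109) = 8.
Shortage = 105.5 − 8 = 97.5.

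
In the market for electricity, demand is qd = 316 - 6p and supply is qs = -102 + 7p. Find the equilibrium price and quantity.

Set qd = qs: 316 - 6p = -102 + 7p.
418 = 13p, so p* = 418/13.
q* = 316 − 6(418/13) = 1600/13.

p* = 418/13, q* = 1600/13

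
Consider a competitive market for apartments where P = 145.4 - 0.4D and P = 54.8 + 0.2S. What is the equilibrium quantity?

Set the two price expressions equal: 145.4 - 0.4Q = 54.8 + 0.2Q.
90.6 = 0.6Q, so Q* = 151.
P* = 145.4 − (0.4)(151) = 85.

Q* = 151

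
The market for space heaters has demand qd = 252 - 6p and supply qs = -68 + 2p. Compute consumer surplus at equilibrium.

Equilibrium: 252 - 6p = -68 + 2p gives p* = 40, q* = 12.
Demand choke price (qd = 0): p = 42.
CS = ½(42 − 40)(12) = 12.

Consumer surplus = 12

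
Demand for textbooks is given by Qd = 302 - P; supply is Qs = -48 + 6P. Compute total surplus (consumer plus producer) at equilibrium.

Total surplus = 37044

Equilibrium: 302 - P = -48 + 6P gives P* = 50, Q* = 252.
Demand choke price: P = 302; supply starts at P = 8.
CS = ½(302 − 50)(252) = 31752; PS = ½(50 − 8)(252) = 5292.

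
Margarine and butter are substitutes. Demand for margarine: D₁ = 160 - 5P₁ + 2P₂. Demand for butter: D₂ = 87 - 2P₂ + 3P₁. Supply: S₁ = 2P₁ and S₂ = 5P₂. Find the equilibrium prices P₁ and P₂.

Market 1: 160 - 5P₁ + 2P₂ = 2P₁ → 7P₁ - 2P₂ = 160.
Market 2: 7P₂ - 3P₁ = 87.
Eliminating P₂: 7×(1) + 2×(2) gives 43P₁ = 1294, so P₁ = 1294/43.
Back-substitute into (2): P₂ = (87 + 3×1294/43) / 7 = 1089/43.

P₁ = 1294/43, P₂ = 1089/43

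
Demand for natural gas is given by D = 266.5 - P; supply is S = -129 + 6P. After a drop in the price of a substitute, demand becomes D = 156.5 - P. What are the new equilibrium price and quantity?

Original equilibrium: P* = 56.5, Q* = 210.
New equilibrium: 156.5 - P = -129 + 6P, so 285.5 = 7P and P' = 571/14; Q' = 156.5 − 1(571/14) = 810/7.

P' = 571/14, Q' = 810/7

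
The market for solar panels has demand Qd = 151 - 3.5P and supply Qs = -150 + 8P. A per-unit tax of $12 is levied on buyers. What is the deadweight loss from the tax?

Pre-tax equilibrium: P* = 602/23, Q* = 1366/23.
Tax on buyers shifts demand to Qd = 151 − 3.5(P + 12) = 109 - 3.5P.
109 - 3.5P = -150 + 8P gives seller price Ps = 518/23; buyers pay Pb = 518/23 + 12 = 794/23.
New quantity: Q = 151 − 3.5(794/23) = 694/23.
DWL = ½ × 12 × (1366/23 − 694/23) = 4032/23.

Deadweight loss = 4032/23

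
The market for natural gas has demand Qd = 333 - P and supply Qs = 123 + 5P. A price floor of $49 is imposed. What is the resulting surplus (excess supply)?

Surplus = 84

Equilibrium price would be P* = 35, so the floor at 49 binds.
At P = 49: Qd = 284, Qs = 368.
Surplus = 368 − 284 = 84.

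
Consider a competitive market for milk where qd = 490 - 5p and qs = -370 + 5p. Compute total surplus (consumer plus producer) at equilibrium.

Total surplus = 720

Equilibrium: 490 - 5p = -370 + 5p gives p* = 86, q* = 60.
Demand choke price: p = 98; supply starts at p = 74.
CS = ½(98 − 86)(60) = 360; PS = ½(86 − 74)(60) = 360.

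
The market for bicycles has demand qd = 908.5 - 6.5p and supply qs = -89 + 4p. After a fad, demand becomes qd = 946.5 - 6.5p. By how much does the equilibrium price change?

Original equilibrium: p* = 95, q* = 291.
New equilibrium: 946.5 - 6.5p = -89 + 4p, so 1035.5 = 10.5p and p' = 2071/21; q' = 946.5 − 6.5(2071/21) = 6415/21.
Change in price: 2071/21 − 95 = 76/21.

Δp = 76/21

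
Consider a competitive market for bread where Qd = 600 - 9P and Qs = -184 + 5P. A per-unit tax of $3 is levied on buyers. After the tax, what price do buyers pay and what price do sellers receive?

Buyers pay 799/14, sellers receive 757/14

Pre-tax equilibrium: P* = 56, Q* = 96.
Tax on buyers shifts demand to Qd = 600 − 9(P + 3) = 573 - 9P.
573 - 9P = -184 + 5P gives seller price Ps = 757/14; buyers pay Pb = 757/14 + 3 = 799/14.
New quantity: Q = 600 − 9(799/14) = 1209/14.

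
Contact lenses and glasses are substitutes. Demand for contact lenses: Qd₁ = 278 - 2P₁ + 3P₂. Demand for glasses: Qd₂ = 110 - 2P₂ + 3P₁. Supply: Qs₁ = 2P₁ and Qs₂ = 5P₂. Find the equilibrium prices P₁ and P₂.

P₁ = 2276/19, P₂ = 1274/19

Market 1: 278 - 2P₁ + 3P₂ = 2P₁ → 4P₁ - 3P₂ = 278.
Market 2: 7P₂ - 3P₁ = 110.
Eliminating P₂: 7×(1) + 3×(2) gives 19P₁ = 2276, so P₁ = 2276/19.
Back-substitute into (2): P₂ = (110 + 3×2276/19) / 7 = 1274/19.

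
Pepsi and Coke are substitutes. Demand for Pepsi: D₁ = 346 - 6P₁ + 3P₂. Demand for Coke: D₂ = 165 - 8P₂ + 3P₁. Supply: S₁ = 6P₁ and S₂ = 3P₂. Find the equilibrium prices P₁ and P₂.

P₁ = 4301/123, P₂ = 1006/41

Market 1: 346 - 6P₁ + 3P₂ = 6P₁ → 12P₁ - 3P₂ = 346.
Market 2: 11P₂ - 3P₁ = 165.
Eliminating P₂: 11×(1) + 3×(2) gives 123P₁ = 4301, so P₁ = 4301/123.
Back-substitute into (2): P₂ = (165 + 3×4301/123) / 11 = 1006/41.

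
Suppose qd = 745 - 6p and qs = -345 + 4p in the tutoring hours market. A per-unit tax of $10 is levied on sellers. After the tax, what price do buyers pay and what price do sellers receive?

Pre-tax equilibrium: p* = 109, q* = 91.
Tax on sellers shifts supply to qs = -345 + 4(p − 10) = -385 + 4p.
745 - 6p = -385 + 4p gives buyer price pb = 113; sellers receive ps = 113 − 10 = 103.
New quantity: q = 745 − 6(113) = 67.

Buyers pay $113, sellers receive $103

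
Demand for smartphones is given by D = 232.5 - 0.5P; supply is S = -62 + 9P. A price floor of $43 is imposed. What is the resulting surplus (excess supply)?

Equilibrium price would be P* = 31, so the floor at 43 binds.
At P = 43: D = 211, S = 325.
Surplus = 325 − 211 = 114.

Surplus = 114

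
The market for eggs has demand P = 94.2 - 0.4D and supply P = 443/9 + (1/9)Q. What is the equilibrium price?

P* = 59

Set the two price expressions equal: 94.2 - 0.4Q = 443/9 + (1/9)Q.
2024/45 = (23/45)Q, so Q* = 88.
P* = 94.2 − (0.4)(88) = 59.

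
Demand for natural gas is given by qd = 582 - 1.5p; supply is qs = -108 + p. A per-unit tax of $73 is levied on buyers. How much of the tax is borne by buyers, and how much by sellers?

Pre-tax equilibrium: p* = 276, q* = 168.
Tax on buyers shifts demand to qd = 582 − 1.5(p + 73) = 472.5 - 1.5p.
472.5 - 1.5p = -108 + p gives seller price ps = 232.2; buyers pay pb = 232.2 + 73 = 305.2.
New quantity: q = 582 − 1.5(305.2) = 124.2.
Buyer burden = 305.2 − 276 = 29.2; seller burden = 276 − 232.2 = 43.8.

Buyers bear $29.2, sellers bear $43.8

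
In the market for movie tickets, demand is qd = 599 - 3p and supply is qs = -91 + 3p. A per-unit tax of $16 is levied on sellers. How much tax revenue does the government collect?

Tax revenue = 3680

Pre-tax equilibrium: p* = 115, q* = 254.
Tax on sellers shifts supply to qs = -91 + 3(p − 16) = -139 + 3p.
599 - 3p = -139 + 3p gives buyer price pb = 123; sellers receive ps = 123 − 16 = 107.
New quantity: q = 599 − 3(123) = 230.
Revenue = 16 × 230 = 3680.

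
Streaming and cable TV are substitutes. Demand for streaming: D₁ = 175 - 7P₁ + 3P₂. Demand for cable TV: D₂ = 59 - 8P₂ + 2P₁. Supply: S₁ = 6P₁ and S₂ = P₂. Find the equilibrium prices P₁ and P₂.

Market 1: 175 - 7P₁ + 3P₂ = 6P₁ → 13P₁ - 3P₂ = 175.
Market 2: 9P₂ - 2P₁ = 59.
Eliminating P₂: 9×(1) + 3×(2) gives 111P₁ = 1752, so P₁ = 584/37.
Back-substitute into (2): P₂ = (59 + 2×584/37) / 9 = 1117/111.

P₁ = 584/37, P₂ = 1117/111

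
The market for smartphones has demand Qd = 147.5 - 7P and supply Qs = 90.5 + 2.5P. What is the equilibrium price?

P* = 6

Set Qd = Qs: 147.5 - 7P = 90.5 + 2.5P.
57 = 9.5P, so P* = 6.
Q* = 147.5 − 7(6) = 105.5.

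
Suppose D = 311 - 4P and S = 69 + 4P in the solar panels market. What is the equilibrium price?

P* = 30.25

Set D = S: 311 - 4P = 69 + 4P.
242 = 8P, so P* = 30.25.
Q* = 311 − 4(30.25) = 190.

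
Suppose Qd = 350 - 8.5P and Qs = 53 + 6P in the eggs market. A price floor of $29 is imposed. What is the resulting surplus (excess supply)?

Equilibrium price would be P* = 594/29, so the floor at 29 binds.
At P = 29: Qd = 103.5, Qs = 227.
Surplus = 227 − 103.5 = 123.5.

Surplus = 123.5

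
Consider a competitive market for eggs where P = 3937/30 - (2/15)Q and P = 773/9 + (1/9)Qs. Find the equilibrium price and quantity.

Set the two price expressions equal: 3937/30 - (2/15)Q = 773/9 + (1/9)Q.
4081/90 = (11/45)Q, so Q* = 185.5.
P* = 3937/30 − (2/15)(185.5) = 106.5.

P* = 106.5, Q* = 185.5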